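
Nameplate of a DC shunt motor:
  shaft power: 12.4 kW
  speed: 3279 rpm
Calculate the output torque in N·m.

36.1 N·m

ω = 2π × 3279/60 = 343.4 rad/s
τ = P/ω = 12400/343.4 = 36.1 N·m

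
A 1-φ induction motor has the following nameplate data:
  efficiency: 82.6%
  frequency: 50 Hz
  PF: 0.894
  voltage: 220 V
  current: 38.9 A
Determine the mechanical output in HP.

8.47 HP

P_in = V·I·cosφ = 220 × 38.9 × 0.894 = 7651 W
P_out = η·P_in = 0.826 × 7651 = 6320 W
= 6320/746 = 8.47 HP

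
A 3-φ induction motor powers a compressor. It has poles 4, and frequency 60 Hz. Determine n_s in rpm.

1800 rpm

n_s = 120f/p = 120×60/4 = 1800 rpm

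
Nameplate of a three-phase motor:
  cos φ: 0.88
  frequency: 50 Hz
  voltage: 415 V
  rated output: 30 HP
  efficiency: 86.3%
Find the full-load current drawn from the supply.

P_out = 30 × 746 = 22380 W
P_in = P_out / η = 22380 / 0.863 = 25933 W
I_L = P_in / (√3·V_L·cosφ) = 25933 / (1.732 × 415 × 0.88) = 41 A

41 A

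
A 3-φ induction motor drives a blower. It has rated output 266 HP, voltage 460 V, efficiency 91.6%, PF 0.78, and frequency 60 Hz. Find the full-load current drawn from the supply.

349 A

P_out = 266 × 746 = 198436 W
P_in = P_out / η = 198436 / 0.916 = 216633 W
I_L = P_in / (√3·V_L·cosφ) = 216633 / (1.732 × 460 × 0.78) = 349 A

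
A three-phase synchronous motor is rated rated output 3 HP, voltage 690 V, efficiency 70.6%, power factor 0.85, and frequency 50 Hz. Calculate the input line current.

3.12 A

P_out = 3 × 746 = 2238 W
P_in = P_out / η = 2238 / 0.706 = 3170 W
I_L = P_in / (√3·V_L·cosφ) = 3170 / (1.732 × 690 × 0.85) = 3.12 A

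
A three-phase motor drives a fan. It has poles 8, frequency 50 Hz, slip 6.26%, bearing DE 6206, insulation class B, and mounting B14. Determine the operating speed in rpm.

n_s = 120f/p = 120×50/8 = 750 rpm
n = n_s(1 − s) = 750 × (1 − 0.0626) = 703 rpm

703 rpm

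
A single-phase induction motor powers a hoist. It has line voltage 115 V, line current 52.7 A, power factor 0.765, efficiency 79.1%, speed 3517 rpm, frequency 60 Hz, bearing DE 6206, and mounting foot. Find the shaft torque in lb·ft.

7.34 lb·ft

P_in = V·I·cosφ = 115 × 52.7 × 0.765 = 4636 W
P_out = η·P_in = 0.791 × 4636 = 3667 W
n = 3517 rpm
ω = 2π×3517/60 = 368.3 rad/s
τ = P_out/ω = 3667/368.3 = 9.957 N·m
In lb·ft: 9.957/1.356 = 7.34 lb·ft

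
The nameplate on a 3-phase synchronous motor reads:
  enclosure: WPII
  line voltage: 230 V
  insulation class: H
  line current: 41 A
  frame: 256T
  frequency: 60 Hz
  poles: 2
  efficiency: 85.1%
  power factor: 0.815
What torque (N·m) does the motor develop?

30 N·m

P_in = √3·V·I·cosφ = 1.732 × 230 × 41 × 0.815 = 13311 W
P_out = η·P_in = 0.851 × 13311 = 11328 W
n = n_s = 120×60/2 = 3600 rpm (synchronous)
ω = 2π×3600/60 = 377 rad/s
τ = P_out/ω = 11328/377 = 30 N·m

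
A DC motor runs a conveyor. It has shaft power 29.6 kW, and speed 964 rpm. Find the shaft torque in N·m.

ω = 2π × 964/60 = 100.9 rad/s
τ = P/ω = 29600/100.9 = 293 N·m

293 N·m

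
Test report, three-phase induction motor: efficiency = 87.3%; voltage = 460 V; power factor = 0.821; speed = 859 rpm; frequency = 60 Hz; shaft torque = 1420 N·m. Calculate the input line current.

224 A

ω = 2π×859/60 = 89.95 rad/s; P_out = τω = 1420 × 89.95 = 127729 W
P_in = P_out / η = 127729 / 0.873 = 146310 W
I_L = P_in / (√3·V_L·cosφ) = 146310 / (1.732 × 460 × 0.821) = 224 A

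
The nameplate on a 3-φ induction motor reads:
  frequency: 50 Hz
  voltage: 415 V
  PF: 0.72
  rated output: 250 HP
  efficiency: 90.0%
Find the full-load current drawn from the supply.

400 A

P_out = 250 × 746 = 186500 W
P_in = P_out / η = 186500 / 0.900 = 207222 W
I_L = P_in / (√3·V_L·cosφ) = 207222 / (1.732 × 415 × 0.72) = 400 A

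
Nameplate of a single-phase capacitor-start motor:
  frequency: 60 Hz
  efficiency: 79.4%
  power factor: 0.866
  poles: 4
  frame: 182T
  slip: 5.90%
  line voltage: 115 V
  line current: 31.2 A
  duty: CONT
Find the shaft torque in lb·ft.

P_in = V·I·cosφ = 115 × 31.2 × 0.866 = 3107 W
P_out = η·P_in = 0.794 × 3107 = 2467 W
n_s = 120×60/4 = 1800 rpm; n = 1800×(1−0.059) = 1694 rpm
ω = 2π×1694/60 = 177.4 rad/s
τ = P_out/ω = 2467/177.4 = 13.91 N·m
In lb·ft: 13.91/1.356 = 10.3 lb·ft

10.3 lb·ft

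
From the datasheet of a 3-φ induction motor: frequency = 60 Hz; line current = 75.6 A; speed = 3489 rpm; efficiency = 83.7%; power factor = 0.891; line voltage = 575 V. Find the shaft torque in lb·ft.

P_in = √3·V·I·cosφ = 1.732 × 575 × 75.6 × 0.891 = 67083 W
P_out = η·P_in = 0.837 × 67083 = 56148 W
n = 3489 rpm
ω = 2π×3489/60 = 365.4 rad/s
τ = P_out/ω = 56148/365.4 = 153.7 N·m
In lb·ft: 153.7/1.356 = 113 lb·ft

113 lb·ft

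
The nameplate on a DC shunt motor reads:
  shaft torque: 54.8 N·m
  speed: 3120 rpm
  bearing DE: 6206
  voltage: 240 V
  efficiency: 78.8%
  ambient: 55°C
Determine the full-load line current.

94.7 A

ω = 2π×3120/60 = 326.7 rad/s; P_out = τω = 54.8 × 326.7 = 17903 W
P_in = P_out / η = 17903 / 0.788 = 22720 W
I = P_in / V = 22720 / 240 = 94.7 A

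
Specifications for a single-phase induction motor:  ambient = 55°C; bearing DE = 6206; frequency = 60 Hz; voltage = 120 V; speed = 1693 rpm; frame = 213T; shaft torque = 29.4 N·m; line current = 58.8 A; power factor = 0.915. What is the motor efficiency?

ω = 2π × 1693/60 = 177.3 rad/s; P_out = τω = 29.4 × 177.3 = 5213 W
P_in = V·I·cosφ = 120 × 58.8 × 0.915 = 6456 W
η = P_out / P_in = 5213 / 6456 = 0.807 = 80.7%

80.7 %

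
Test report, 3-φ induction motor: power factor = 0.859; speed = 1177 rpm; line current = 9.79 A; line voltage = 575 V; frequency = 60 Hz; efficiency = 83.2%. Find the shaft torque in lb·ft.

41.7 lb·ft

P_in = √3·V·I·cosφ = 1.732 × 575 × 9.79 × 0.859 = 8375 W
P_out = η·P_in = 0.832 × 8375 = 6968 W
n = 1177 rpm
ω = 2π×1177/60 = 123.3 rad/s
τ = P_out/ω = 6968/123.3 = 56.51 N·m
In lb·ft: 56.51/1.356 = 41.7 lb·ft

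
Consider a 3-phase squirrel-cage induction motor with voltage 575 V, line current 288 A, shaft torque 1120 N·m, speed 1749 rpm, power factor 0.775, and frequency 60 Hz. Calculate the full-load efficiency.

92.3 %

ω = 2π × 1749/60 = 183.2 rad/s; P_out = τω = 1120 × 183.2 = 205184 W
P_in = √3·V_L·I_L·cosφ = 1.732 × 575 × 288 × 0.775 = 222285 W
η = P_out / P_in = 205184 / 222285 = 0.923 = 92.3%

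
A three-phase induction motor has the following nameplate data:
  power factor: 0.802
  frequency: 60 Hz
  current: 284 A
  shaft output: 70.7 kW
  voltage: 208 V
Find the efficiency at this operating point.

86.2 %

P_out = 70.7 kW = 70700 W
P_in = √3·V_L·I_L·cosφ = 1.732 × 208 × 284 × 0.802 = 82055 W
η = P_out / P_in = 70700 / 82055 = 0.862 = 86.2%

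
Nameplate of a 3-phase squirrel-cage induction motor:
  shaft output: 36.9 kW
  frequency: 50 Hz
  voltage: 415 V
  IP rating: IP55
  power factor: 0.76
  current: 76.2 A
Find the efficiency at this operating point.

P_out = 36.9 kW = 36900 W
P_in = √3·V_L·I_L·cosφ = 1.732 × 415 × 76.2 × 0.76 = 41626 W
η = P_out / P_in = 36900 / 41626 = 0.886 = 88.6%

88.6 %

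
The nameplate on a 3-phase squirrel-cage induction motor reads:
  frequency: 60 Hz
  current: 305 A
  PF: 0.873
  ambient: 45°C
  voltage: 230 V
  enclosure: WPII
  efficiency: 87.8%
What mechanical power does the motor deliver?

93.1 kW

P_in = √3·V·I·cosφ = 1.732 × 230 × 305 × 0.873 = 106069 W
P_out = η·P_in = 0.878 × 106069 = 93129 W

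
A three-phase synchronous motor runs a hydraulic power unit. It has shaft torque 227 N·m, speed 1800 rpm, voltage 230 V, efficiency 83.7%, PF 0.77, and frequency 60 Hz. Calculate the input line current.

ω = 2π×1800/60 = 188.5 rad/s; P_out = τω = 227 × 188.5 = 42790 W
P_in = P_out / η = 42790 / 0.837 = 51123 W
I_L = P_in / (√3·V_L·cosφ) = 51123 / (1.732 × 230 × 0.77) = 167 A

167 A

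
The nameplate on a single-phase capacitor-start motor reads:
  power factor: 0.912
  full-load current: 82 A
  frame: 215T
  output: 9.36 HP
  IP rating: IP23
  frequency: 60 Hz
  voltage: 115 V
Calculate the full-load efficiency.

81.2 %

P_out = 9.36 × 746 = 6983 W
P_in = V·I·cosφ = 115 × 82 × 0.912 = 8600 W
η = P_out / P_in = 6983 / 8600 = 0.812 = 81.2%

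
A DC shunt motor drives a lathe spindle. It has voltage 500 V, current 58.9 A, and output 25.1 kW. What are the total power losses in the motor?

P_in = V·I = 500×58.9 = 29450 W
P_out = 25100 W
Losses = P_in − P_out = 29450 − 25100 = 4350 W

4.35 kW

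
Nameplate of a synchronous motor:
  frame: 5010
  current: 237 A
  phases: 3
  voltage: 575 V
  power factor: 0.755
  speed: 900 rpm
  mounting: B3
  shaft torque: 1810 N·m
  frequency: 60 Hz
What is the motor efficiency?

95.7 %

ω = 2π × 900/60 = 94.25 rad/s; P_out = τω = 1810 × 94.25 = 170593 W
P_in = √3·V_L·I_L·cosφ = 1.732 × 575 × 237 × 0.755 = 178201 W
η = P_out / P_in = 170593 / 178201 = 0.957 = 95.7%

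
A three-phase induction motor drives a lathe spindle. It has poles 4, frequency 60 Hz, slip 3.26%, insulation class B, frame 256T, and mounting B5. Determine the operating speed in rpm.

n_s = 120f/p = 120×60/4 = 1800 rpm
n = n_s(1 − s) = 1800 × (1 − 0.0326) = 1741 rpm

1741 rpm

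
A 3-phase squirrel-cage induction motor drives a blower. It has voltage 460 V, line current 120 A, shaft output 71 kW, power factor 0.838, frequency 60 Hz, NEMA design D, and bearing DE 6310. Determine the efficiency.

88.6 %

P_out = 71 kW = 71000 W
P_in = √3·V_L·I_L·cosφ = 1.732 × 460 × 120 × 0.838 = 80118 W
η = P_out / P_in = 71000 / 80118 = 0.886 = 88.6%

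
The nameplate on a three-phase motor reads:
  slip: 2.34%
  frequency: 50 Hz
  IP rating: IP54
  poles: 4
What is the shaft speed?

n_s = 120f/p = 120×50/4 = 1500 rpm
n = n_s(1 − s) = 1500 × (1 − 0.0234) = 1465 rpm

1465 rpm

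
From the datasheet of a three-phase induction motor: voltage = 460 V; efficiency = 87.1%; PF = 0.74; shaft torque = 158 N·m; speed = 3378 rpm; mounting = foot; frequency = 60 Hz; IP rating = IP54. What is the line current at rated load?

109 A

ω = 2π×3378/60 = 353.7 rad/s; P_out = τω = 158 × 353.7 = 55885 W
P_in = P_out / η = 55885 / 0.871 = 64162 W
I_L = P_in / (√3·V_L·cosφ) = 64162 / (1.732 × 460 × 0.74) = 109 A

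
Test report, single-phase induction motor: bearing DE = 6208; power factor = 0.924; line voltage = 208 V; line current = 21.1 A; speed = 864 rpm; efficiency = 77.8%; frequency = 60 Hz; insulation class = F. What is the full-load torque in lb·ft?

P_in = V·I·cosφ = 208 × 21.1 × 0.924 = 4055 W
P_out = η·P_in = 0.778 × 4055 = 3155 W
n = 864 rpm
ω = 2π×864/60 = 90.48 rad/s
τ = P_out/ω = 3155/90.48 = 34.87 N·m
In lb·ft: 34.87/1.356 = 25.7 lb·ft

25.7 lb·ft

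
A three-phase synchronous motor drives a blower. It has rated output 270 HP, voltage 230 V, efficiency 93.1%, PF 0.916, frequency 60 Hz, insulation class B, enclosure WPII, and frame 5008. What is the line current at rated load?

593 A

P_out = 270 × 746 = 201420 W
P_in = P_out / η = 201420 / 0.931 = 216348 W
I_L = P_in / (√3·V_L·cosφ) = 216348 / (1.732 × 230 × 0.916) = 593 A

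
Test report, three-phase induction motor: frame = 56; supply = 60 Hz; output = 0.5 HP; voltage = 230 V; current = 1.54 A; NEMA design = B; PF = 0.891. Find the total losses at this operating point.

174 W

P_in = √3·V·I·cosφ = 1.732×230×1.54×0.891 = 547 W
P_out = 0.5×746 = 373 W
Losses = P_in − P_out = 547 − 373 = 174 W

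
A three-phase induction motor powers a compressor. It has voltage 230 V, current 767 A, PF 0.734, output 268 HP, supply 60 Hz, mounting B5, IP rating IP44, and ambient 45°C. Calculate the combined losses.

24300 W

P_in = √3·V·I·cosφ = 1.732×230×767×0.734 = 224268 W
P_out = 268×746 = 199928 W
Losses = P_in − P_out = 224268 − 199928 = 24340 W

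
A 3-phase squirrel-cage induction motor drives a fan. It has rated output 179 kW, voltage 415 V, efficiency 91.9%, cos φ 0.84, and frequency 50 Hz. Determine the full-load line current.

P_out = 179 kW = 179000 W
P_in = P_out / η = 179000 / 0.919 = 194777 W
I_L = P_in / (√3·V_L·cosφ) = 194777 / (1.732 × 415 × 0.84) = 323 A

323 A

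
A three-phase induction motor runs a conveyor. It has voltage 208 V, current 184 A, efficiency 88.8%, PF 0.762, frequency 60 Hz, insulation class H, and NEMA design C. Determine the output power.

44.9 kW

P_in = √3·V·I·cosφ = 1.732 × 208 × 184 × 0.762 = 50511 W
P_out = η·P_in = 0.888 × 50511 = 44854 W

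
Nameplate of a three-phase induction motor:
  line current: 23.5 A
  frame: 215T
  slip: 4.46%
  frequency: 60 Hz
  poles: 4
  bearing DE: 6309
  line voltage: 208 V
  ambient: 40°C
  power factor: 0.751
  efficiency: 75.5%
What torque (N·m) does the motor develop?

P_in = √3·V·I·cosφ = 1.732 × 208 × 23.5 × 0.751 = 6358 W
P_out = η·P_in = 0.755 × 6358 = 4800 W
n_s = 120×60/4 = 1800 rpm; n = 1800×(1−0.0446) = 1720 rpm
ω = 2π×1720/60 = 180.1 rad/s
τ = P_out/ω = 4800/180.1 = 26.7 N·m

26.7 N·m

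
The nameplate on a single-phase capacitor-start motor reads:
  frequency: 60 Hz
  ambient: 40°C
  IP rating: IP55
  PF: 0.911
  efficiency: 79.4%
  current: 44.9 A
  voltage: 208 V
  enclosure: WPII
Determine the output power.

P_in = V·I·cosφ = 208 × 44.9 × 0.911 = 8508 W
P_out = η·P_in = 0.794 × 8508 = 6755 W

6.76 kW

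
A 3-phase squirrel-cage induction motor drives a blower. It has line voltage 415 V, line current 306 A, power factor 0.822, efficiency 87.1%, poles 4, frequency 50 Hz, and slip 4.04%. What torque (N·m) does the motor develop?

P_in = √3·V·I·cosφ = 1.732 × 415 × 306 × 0.822 = 180796 W
P_out = η·P_in = 0.871 × 180796 = 157473 W
n_s = 120×50/4 = 1500 rpm; n = 1500×(1−0.0404) = 1439 rpm
ω = 2π×1439/60 = 150.7 rad/s
τ = P_out/ω = 157473/150.7 = 1040 N·m

1040 N·m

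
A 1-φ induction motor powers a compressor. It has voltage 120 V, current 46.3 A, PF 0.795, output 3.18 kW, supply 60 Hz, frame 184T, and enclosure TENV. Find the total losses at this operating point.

P_in = V·I·cosφ = 120×46.3×0.795 = 4417 W
P_out = 3180 W
Losses = P_in − P_out = 4417 − 3180 = 1237 W

1240 W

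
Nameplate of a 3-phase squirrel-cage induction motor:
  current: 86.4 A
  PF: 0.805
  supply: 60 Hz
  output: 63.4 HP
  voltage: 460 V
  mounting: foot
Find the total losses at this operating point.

8.12 kW

P_in = √3·V·I·cosφ = 1.732×460×86.4×0.805 = 55413 W
P_out = 63.4×746 = 47296 W
Losses = P_in − P_out = 55413 − 47296 = 8117 W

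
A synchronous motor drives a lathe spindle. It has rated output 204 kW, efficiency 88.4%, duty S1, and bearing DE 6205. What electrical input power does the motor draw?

231 kW

P_out = 204000 W
P_in = P_out/η = 204000/0.884 = 230769 W = 231 kW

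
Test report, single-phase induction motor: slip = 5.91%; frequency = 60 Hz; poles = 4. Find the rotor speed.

1694 rpm

n_s = 120f/p = 120×60/4 = 1800 rpm
n = n_s(1 − s) = 1800 × (1 − 0.0591) = 1694 rpm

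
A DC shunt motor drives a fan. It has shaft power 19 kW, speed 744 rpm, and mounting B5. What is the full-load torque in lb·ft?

ω = 2π × 744/60 = 77.91 rad/s
τ = P/ω = 19000/77.91 = 243.9 N·m
In lb·ft: 243.9/1.356 = 180 lb·ft

180 lb·ft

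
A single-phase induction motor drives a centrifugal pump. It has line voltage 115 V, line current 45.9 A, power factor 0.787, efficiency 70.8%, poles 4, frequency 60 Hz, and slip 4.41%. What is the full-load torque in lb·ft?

P_in = V·I·cosφ = 115 × 45.9 × 0.787 = 4154 W
P_out = η·P_in = 0.708 × 4154 = 2941 W
n_s = 120×60/4 = 1800 rpm; n = 1800×(1−0.0441) = 1721 rpm
ω = 2π×1721/60 = 180.2 rad/s
τ = P_out/ω = 2941/180.2 = 16.32 N·m
In lb·ft: 16.32/1.356 = 12 lb·ft

12 lb·ft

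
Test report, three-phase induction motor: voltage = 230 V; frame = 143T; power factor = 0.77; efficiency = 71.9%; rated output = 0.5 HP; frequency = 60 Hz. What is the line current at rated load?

P_out = 0.5 × 746 = 373 W
P_in = P_out / η = 373 / 0.719 = 519 W
I_L = P_in / (√3·V_L·cosφ) = 519 / (1.732 × 230 × 0.77) = 1.69 A

1.69 A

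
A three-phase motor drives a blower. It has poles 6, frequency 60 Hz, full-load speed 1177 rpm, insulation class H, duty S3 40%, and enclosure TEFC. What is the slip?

1.9 %

n_s = 120f/p = 120×60/6 = 1200 rpm
s = (n_s − n)/n_s = (1200 − 1177)/1200 = 0.0192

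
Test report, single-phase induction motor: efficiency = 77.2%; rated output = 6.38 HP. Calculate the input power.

P_out = 6.38 × 746 = 4759 W
P_in = P_out/η = 4759/0.772 = 6165 W = 6.17 kW

6.17 kW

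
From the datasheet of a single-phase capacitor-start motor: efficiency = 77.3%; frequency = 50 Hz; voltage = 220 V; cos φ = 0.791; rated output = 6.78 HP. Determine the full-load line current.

37.6 A

P_out = 6.78 × 746 = 5058 W
P_in = P_out / η = 5058 / 0.773 = 6543 W
I = P_in / (V·cosφ) = 6543 / (220 × 0.791) = 37.6 A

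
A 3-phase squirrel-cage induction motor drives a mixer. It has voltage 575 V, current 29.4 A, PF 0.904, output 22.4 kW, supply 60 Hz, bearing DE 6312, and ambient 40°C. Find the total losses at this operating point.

P_in = √3·V·I·cosφ = 1.732×575×29.4×0.904 = 26469 W
P_out = 22400 W
Losses = P_in − P_out = 26469 − 22400 = 4069 W

4.07 kW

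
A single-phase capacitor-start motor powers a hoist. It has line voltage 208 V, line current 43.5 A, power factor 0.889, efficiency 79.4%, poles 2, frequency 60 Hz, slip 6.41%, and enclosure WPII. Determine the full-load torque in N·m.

18.1 N·m

P_in = V·I·cosφ = 208 × 43.5 × 0.889 = 8044 W
P_out = η·P_in = 0.794 × 8044 = 6387 W
n_s = 120×60/2 = 3600 rpm; n = 3600×(1−0.0641) = 3369 rpm
ω = 2π×3369/60 = 352.8 rad/s
τ = P_out/ω = 6387/352.8 = 18.1 N·m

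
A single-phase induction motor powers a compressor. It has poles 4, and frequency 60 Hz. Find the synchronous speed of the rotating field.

n_s = 120f/p = 120×60/4 = 1800 rpm

1800 rpm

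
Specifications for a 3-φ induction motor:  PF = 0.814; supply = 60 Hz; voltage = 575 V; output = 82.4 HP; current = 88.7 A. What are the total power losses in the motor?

P_in = √3·V·I·cosφ = 1.732×575×88.7×0.814 = 71906 W
P_out = 82.4×746 = 61470 W
Losses = P_in − P_out = 71906 − 61470 = 10436 W

10400 W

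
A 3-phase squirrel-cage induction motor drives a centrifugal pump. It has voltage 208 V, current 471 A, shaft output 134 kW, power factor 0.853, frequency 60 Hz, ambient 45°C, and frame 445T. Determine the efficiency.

92.6 %

P_out = 134 kW = 134000 W
P_in = √3·V_L·I_L·cosφ = 1.732 × 208 × 471 × 0.853 = 144738 W
η = P_out / P_in = 134000 / 144738 = 0.926 = 92.6%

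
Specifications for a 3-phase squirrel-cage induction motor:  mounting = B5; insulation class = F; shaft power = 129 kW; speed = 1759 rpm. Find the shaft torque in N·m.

ω = 2π × 1759/60 = 184.2 rad/s
τ = P/ω = 129000/184.2 = 700 N·m

700 N·m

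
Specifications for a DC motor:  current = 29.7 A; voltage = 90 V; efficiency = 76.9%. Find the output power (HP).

2.76 HP

P_in = V·I = 90 × 29.7 = 2673 W
P_out = η·P_in = 0.769 × 2673 = 2056 W
= 2056/746 = 2.76 HP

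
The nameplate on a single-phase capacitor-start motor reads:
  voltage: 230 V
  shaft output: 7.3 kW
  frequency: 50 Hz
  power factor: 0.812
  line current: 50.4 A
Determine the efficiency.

P_out = 7.3 kW = 7300 W
P_in = V·I·cosφ = 230 × 50.4 × 0.812 = 9413 W
η = P_out / P_in = 7300 / 9413 = 0.776 = 77.6%

77.6 %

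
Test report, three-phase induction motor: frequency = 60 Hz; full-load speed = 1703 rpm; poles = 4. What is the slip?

5.4 %

n_s = 120f/p = 120×60/4 = 1800 rpm
s = (n_s − n)/n_s = (1800 − 1703)/1800 = 0.0539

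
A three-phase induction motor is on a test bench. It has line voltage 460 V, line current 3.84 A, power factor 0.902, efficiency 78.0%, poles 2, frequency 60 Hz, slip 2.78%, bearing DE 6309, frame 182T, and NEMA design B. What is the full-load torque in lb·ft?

4.33 lb·ft

P_in = √3·V·I·cosφ = 1.732 × 460 × 3.84 × 0.902 = 2760 W
P_out = η·P_in = 0.78 × 2760 = 2153 W
n_s = 120×60/2 = 3600 rpm; n = 3600×(1−0.0278) = 3500 rpm
ω = 2π×3500/60 = 366.5 rad/s
τ = P_out/ω = 2153/366.5 = 5.874 N·m
In lb·ft: 5.874/1.356 = 4.33 lb·ft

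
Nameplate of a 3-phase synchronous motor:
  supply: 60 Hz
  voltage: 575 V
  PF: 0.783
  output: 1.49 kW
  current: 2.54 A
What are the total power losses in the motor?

491 W

P_in = √3·V·I·cosφ = 1.732×575×2.54×0.783 = 1981 W
P_out = 1490 W
Losses = P_in − P_out = 1981 − 1490 = 491 W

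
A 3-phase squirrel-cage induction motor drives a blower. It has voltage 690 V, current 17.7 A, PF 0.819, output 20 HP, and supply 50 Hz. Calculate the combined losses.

2.4 kW

P_in = √3·V·I·cosφ = 1.732×690×17.7×0.819 = 17324 W
P_out = 20×746 = 14920 W
Losses = P_in − P_out = 17324 − 14920 = 2404 W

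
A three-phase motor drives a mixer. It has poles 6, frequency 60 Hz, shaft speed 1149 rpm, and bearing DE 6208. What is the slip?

n_s = 120f/p = 120×60/6 = 1200 rpm
s = (n_s − n)/n_s = (1200 − 1149)/1200 = 0.0425

4.2 %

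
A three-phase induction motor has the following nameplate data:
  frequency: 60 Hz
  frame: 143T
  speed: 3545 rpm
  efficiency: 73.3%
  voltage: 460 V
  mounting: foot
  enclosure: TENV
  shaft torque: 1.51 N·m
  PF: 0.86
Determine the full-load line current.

ω = 2π×3545/60 = 371.2 rad/s; P_out = τω = 1.51 × 371.2 = 561 W
P_in = P_out / η = 561 / 0.733 = 765 W
I_L = P_in / (√3·V_L·cosφ) = 765 / (1.732 × 460 × 0.86) = 1.12 A

1.12 A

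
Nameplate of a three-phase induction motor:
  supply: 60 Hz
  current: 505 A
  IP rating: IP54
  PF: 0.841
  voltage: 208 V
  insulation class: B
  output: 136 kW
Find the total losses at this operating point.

P_in = √3·V·I·cosφ = 1.732×208×505×0.841 = 153003 W
P_out = 136000 W
Losses = P_in − P_out = 153003 − 136000 = 17003 W

17 kW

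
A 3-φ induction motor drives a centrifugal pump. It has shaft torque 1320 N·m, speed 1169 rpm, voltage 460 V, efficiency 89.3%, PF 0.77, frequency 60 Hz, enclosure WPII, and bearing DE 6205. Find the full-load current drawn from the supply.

295 A

ω = 2π×1169/60 = 122.4 rad/s; P_out = τω = 1320 × 122.4 = 161568 W
P_in = P_out / η = 161568 / 0.893 = 180927 W
I_L = P_in / (√3·V_L·cosφ) = 180927 / (1.732 × 460 × 0.77) = 295 A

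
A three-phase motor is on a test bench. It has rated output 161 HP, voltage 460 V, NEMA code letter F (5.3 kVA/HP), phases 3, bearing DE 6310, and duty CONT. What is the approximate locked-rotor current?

S_LR = 5.3 × 161 = 853.3 kVA
I_LR = S_LR/(√3·V_L) = 853300/(1.732×460) = 1070 A

1070 A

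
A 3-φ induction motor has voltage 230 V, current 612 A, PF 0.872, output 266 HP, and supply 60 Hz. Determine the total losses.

P_in = √3·V·I·cosφ = 1.732×230×612×0.872 = 212590 W
P_out = 266×746 = 198436 W
Losses = P_in − P_out = 212590 − 198436 = 14154 W

14200 W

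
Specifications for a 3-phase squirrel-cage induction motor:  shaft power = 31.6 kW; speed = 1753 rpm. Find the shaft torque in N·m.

172 N·m

ω = 2π × 1753/60 = 183.6 rad/s
τ = P/ω = 31600/183.6 = 172 N·m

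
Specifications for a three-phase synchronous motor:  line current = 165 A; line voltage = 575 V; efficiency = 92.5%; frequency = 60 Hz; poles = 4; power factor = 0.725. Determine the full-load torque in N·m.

585 N·m

P_in = √3·V·I·cosφ = 1.732 × 575 × 165 × 0.725 = 119135 W
P_out = η·P_in = 0.925 × 119135 = 110200 W
n = n_s = 120×60/4 = 1800 rpm (synchronous)
ω = 2π×1800/60 = 188.5 rad/s
τ = P_out/ω = 110200/188.5 = 585 N·m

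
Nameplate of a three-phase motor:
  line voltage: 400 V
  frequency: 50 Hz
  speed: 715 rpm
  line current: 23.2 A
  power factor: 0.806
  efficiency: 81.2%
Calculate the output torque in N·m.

140 N·m

P_in = √3·V·I·cosφ = 1.732 × 400 × 23.2 × 0.806 = 12955 W
P_out = η·P_in = 0.812 × 12955 = 10519 W
n = 715 rpm
ω = 2π×715/60 = 74.87 rad/s
τ = P_out/ω = 10519/74.87 = 140 N·m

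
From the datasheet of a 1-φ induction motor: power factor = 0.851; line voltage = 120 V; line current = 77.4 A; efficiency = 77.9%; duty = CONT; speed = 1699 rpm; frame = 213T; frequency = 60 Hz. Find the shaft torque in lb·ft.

25.5 lb·ft

P_in = V·I·cosφ = 120 × 77.4 × 0.851 = 7904 W
P_out = η·P_in = 0.779 × 7904 = 6157 W
n = 1699 rpm
ω = 2π×1699/60 = 177.9 rad/s
τ = P_out/ω = 6157/177.9 = 34.61 N·m
In lb·ft: 34.61/1.356 = 25.5 lb·ft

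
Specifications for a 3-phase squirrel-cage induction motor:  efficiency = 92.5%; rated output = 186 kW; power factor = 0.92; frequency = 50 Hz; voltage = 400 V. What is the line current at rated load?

315 A

P_out = 186 kW = 186000 W
P_in = P_out / η = 186000 / 0.925 = 201081 W
I_L = P_in / (√3·V_L·cosφ) = 201081 / (1.732 × 400 × 0.92) = 315 A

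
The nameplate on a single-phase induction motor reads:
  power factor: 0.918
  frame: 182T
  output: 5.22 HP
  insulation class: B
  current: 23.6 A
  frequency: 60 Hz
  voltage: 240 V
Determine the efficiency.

74.9 %

P_out = 5.22 × 746 = 3894 W
P_in = V·I·cosφ = 240 × 23.6 × 0.918 = 5200 W
η = P_out / P_in = 3894 / 5200 = 0.749 = 74.9%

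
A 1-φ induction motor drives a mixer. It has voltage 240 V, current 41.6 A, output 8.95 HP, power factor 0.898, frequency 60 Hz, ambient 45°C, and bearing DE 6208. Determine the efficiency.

74.5 %

P_out = 8.95 × 746 = 6677 W
P_in = V·I·cosφ = 240 × 41.6 × 0.898 = 8966 W
η = P_out / P_in = 6677 / 8966 = 0.745 = 74.5%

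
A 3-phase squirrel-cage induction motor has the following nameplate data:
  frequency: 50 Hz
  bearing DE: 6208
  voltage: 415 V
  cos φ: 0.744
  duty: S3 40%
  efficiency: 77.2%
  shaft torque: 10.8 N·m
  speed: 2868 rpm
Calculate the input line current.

ω = 2π×2868/60 = 300.3 rad/s; P_out = τω = 10.8 × 300.3 = 3243 W
P_in = P_out / η = 3243 / 0.772 = 4201 W
I_L = P_in / (√3·V_L·cosφ) = 4201 / (1.732 × 415 × 0.744) = 7.86 A

7.86 A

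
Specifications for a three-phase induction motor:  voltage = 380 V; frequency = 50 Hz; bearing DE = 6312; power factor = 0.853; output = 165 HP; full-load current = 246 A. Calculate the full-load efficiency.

89.1 %

P_out = 165 × 746 = 123090 W
P_in = √3·V_L·I_L·cosφ = 1.732 × 380 × 246 × 0.853 = 138107 W
η = P_out / P_in = 123090 / 138107 = 0.891 = 89.1%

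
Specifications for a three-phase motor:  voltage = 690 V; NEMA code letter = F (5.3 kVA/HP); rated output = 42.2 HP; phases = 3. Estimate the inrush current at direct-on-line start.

S_LR = 5.3 × 42.2 = 223.66 kVA
I_LR = S_LR/(√3·V_L) = 223660/(1.732×690) = 187 A

187 A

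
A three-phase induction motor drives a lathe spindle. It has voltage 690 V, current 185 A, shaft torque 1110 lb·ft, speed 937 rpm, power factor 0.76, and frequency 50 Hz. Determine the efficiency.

87.9 %

τ = 1110 lb·ft × 1.356 = 1505 N·m
ω = 2π × 937/60 = 98.12 rad/s; P_out = τω = 1505 × 98.12 = 147671 W
P_in = √3·V_L·I_L·cosφ = 1.732 × 690 × 185 × 0.76 = 168028 W
η = P_out / P_in = 147671 / 168028 = 0.879 = 87.9%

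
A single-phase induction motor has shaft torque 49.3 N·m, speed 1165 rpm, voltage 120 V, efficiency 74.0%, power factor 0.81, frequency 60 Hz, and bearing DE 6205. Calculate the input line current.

ω = 2π×1165/60 = 122 rad/s; P_out = τω = 49.3 × 122 = 6015 W
P_in = P_out / η = 6015 / 0.740 = 8128 W
I = P_in / (V·cosφ) = 8128 / (120 × 0.81) = 83.6 A

83.6 A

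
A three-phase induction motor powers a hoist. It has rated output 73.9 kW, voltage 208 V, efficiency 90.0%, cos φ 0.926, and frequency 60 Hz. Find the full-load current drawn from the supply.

246 A

P_out = 73.9 kW = 73900 W
P_in = P_out / η = 73900 / 0.900 = 82111 W
I_L = P_in / (√3·V_L·cosφ) = 82111 / (1.732 × 208 × 0.926) = 246 A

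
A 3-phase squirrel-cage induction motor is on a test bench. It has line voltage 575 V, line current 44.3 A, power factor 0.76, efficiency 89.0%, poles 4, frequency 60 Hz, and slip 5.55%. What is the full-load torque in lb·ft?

124 lb·ft

P_in = √3·V·I·cosφ = 1.732 × 575 × 44.3 × 0.76 = 33530 W
P_out = η·P_in = 0.89 × 33530 = 29842 W
n_s = 120×60/4 = 1800 rpm; n = 1800×(1−0.0555) = 1700 rpm
ω = 2π×1700/60 = 178 rad/s
τ = P_out/ω = 29842/178 = 167.7 N·m
In lb·ft: 167.7/1.356 = 124 lb·ft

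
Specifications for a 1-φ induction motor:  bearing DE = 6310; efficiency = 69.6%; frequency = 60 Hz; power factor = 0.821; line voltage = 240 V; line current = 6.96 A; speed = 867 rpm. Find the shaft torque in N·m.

P_in = V·I·cosφ = 240 × 6.96 × 0.821 = 1371 W
P_out = η·P_in = 0.696 × 1371 = 954 W
n = 867 rpm
ω = 2π×867/60 = 90.79 rad/s
τ = P_out/ω = 954/90.79 = 10.5 N·m

10.5 N·m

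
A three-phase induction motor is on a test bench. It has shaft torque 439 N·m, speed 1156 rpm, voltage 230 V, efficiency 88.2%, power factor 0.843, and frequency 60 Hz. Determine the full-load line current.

ω = 2π×1156/60 = 121.1 rad/s; P_out = τω = 439 × 121.1 = 53163 W
P_in = P_out / η = 53163 / 0.882 = 60276 W
I_L = P_in / (√3·V_L·cosφ) = 60276 / (1.732 × 230 × 0.843) = 179 A

179 A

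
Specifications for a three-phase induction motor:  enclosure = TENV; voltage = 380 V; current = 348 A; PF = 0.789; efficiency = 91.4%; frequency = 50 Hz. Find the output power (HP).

221 HP

P_in = √3·V·I·cosφ = 1.732 × 380 × 348 × 0.789 = 180712 W
P_out = η·P_in = 0.914 × 180712 = 165171 W
= 165171/746 = 221 HP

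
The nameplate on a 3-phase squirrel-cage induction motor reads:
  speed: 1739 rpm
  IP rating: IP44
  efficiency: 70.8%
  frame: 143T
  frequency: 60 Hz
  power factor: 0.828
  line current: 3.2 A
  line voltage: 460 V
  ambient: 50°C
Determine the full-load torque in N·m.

8.21 N·m

P_in = √3·V·I·cosφ = 1.732 × 460 × 3.2 × 0.828 = 2111 W
P_out = η·P_in = 0.708 × 2111 = 1495 W
n = 1739 rpm
ω = 2π×1739/60 = 182.1 rad/s
τ = P_out/ω = 1495/182.1 = 8.21 N·m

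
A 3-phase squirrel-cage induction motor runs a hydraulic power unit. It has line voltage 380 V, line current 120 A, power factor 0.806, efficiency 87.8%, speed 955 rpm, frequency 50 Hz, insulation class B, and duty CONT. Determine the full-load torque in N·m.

559 N·m

P_in = √3·V·I·cosφ = 1.732 × 380 × 120 × 0.806 = 63657 W
P_out = η·P_in = 0.878 × 63657 = 55891 W
n = 955 rpm
ω = 2π×955/60 = 100 rad/s
τ = P_out/ω = 55891/100 = 559 N·m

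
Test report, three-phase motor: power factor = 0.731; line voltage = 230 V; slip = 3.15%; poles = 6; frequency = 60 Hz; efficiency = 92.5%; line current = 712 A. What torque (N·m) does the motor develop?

1580 N·m

P_in = √3·V·I·cosφ = 1.732 × 230 × 712 × 0.731 = 207335 W
P_out = η·P_in = 0.925 × 207335 = 191785 W
n_s = 120×60/6 = 1200 rpm; n = 1200×(1−0.0315) = 1162 rpm
ω = 2π×1162/60 = 121.7 rad/s
τ = P_out/ω = 191785/121.7 = 1580 N·m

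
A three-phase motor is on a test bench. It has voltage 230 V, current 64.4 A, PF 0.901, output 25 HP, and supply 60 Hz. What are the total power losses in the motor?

P_in = √3·V·I·cosφ = 1.732×230×64.4×0.901 = 23115 W
P_out = 25×746 = 18650 W
Losses = P_in − P_out = 23115 − 18650 = 4465 W

4470 W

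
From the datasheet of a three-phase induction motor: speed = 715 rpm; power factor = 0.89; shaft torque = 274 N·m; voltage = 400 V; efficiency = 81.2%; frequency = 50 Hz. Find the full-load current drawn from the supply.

ω = 2π×715/60 = 74.87 rad/s; P_out = τω = 274 × 74.87 = 20514 W
P_in = P_out / η = 20514 / 0.812 = 25264 W
I_L = P_in / (√3·V_L·cosφ) = 25264 / (1.732 × 400 × 0.89) = 41 A

41 A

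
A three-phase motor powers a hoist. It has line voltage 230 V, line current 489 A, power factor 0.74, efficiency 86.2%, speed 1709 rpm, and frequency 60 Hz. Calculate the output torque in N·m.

P_in = √3·V·I·cosφ = 1.732 × 230 × 489 × 0.74 = 144151 W
P_out = η·P_in = 0.862 × 144151 = 124258 W
n = 1709 rpm
ω = 2π×1709/60 = 179 rad/s
τ = P_out/ω = 124258/179 = 694 N·m

694 N·m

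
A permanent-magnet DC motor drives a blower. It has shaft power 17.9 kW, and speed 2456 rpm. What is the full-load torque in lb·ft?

51.3 lb·ft

ω = 2π × 2456/60 = 257.2 rad/s
τ = P/ω = 17900/257.2 = 69.6 N·m
In lb·ft: 69.6/1.356 = 51.3 lb·ft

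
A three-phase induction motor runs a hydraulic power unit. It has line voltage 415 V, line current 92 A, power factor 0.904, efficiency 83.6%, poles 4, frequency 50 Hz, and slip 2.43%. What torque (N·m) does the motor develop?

326 N·m

P_in = √3·V·I·cosφ = 1.732 × 415 × 92 × 0.904 = 59779 W
P_out = η·P_in = 0.836 × 59779 = 49975 W
n_s = 120×50/4 = 1500 rpm; n = 1500×(1−0.0243) = 1464 rpm
ω = 2π×1464/60 = 153.3 rad/s
τ = P_out/ω = 49975/153.3 = 326 N·m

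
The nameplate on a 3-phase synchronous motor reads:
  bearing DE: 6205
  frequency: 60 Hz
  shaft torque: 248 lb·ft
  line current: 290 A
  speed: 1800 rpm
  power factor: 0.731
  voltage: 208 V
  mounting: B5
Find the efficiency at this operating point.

τ = 248 lb·ft × 1.356 = 336.3 N·m
ω = 2π × 1800/60 = 188.5 rad/s; P_out = τω = 336.3 × 188.5 = 63393 W
P_in = √3·V_L·I_L·cosφ = 1.732 × 208 × 290 × 0.731 = 76371 W
η = P_out / P_in = 63393 / 76371 = 0.830 = 83.0%

83.0 %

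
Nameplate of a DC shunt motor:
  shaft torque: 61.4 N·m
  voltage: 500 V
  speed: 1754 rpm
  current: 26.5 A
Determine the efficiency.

85.1 %

ω = 2π × 1754/60 = 183.7 rad/s; P_out = τω = 61.4 × 183.7 = 11279 W
P_in = V·I = 500 × 26.5 = 13250 W
η = P_out / P_in = 11279 / 13250 = 0.851 = 85.1%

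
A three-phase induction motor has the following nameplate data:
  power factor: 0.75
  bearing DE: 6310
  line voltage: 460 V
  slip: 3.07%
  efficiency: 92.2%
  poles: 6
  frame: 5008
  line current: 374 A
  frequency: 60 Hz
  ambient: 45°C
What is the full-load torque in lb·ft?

P_in = √3·V·I·cosφ = 1.732 × 460 × 374 × 0.75 = 223480 W
P_out = η·P_in = 0.922 × 223480 = 206049 W
n_s = 120×60/6 = 1200 rpm; n = 1200×(1−0.0307) = 1163 rpm
ω = 2π×1163/60 = 121.8 rad/s
τ = P_out/ω = 206049/121.8 = 1692 N·m
In lb·ft: 1692/1.356 = 1250 lb·ft

1250 lb·ft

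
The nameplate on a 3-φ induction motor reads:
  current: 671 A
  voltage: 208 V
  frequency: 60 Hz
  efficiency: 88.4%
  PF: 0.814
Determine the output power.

P_in = √3·V·I·cosφ = 1.732 × 208 × 671 × 0.814 = 196770 W
P_out = η·P_in = 0.884 × 196770 = 173945 W

174 kW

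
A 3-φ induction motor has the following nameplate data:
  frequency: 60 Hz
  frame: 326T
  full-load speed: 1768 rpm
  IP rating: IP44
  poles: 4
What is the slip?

n_s = 120f/p = 120×60/4 = 1800 rpm
s = (n_s − n)/n_s = (1800 − 1768)/1800 = 0.0178

1.8 %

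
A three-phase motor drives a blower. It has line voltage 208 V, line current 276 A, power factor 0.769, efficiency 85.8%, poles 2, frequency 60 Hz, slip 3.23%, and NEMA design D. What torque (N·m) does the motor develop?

180 N·m

P_in = √3·V·I·cosφ = 1.732 × 208 × 276 × 0.769 = 76462 W
P_out = η·P_in = 0.858 × 76462 = 65604 W
n_s = 120×60/2 = 3600 rpm; n = 3600×(1−0.0323) = 3484 rpm
ω = 2π×3484/60 = 364.8 rad/s
τ = P_out/ω = 65604/364.8 = 180 N·m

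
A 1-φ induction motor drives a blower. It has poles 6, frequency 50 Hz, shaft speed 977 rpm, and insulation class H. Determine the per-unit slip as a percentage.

2.3 %

n_s = 120f/p = 120×50/6 = 1000 rpm
s = (n_s − n)/n_s = (1000 − 977)/1000 = 0.0230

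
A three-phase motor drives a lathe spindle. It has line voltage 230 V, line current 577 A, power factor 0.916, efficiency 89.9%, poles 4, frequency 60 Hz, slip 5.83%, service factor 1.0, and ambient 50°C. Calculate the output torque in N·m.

1070 N·m

P_in = √3·V·I·cosφ = 1.732 × 230 × 577 × 0.916 = 210546 W
P_out = η·P_in = 0.899 × 210546 = 189281 W
n_s = 120×60/4 = 1800 rpm; n = 1800×(1−0.0583) = 1695 rpm
ω = 2π×1695/60 = 177.5 rad/s
τ = P_out/ω = 189281/177.5 = 1070 N·m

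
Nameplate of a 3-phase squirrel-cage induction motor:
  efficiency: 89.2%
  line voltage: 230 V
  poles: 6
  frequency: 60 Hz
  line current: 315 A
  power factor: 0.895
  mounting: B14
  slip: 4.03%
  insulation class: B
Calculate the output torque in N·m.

831 N·m

P_in = √3·V·I·cosφ = 1.732 × 230 × 315 × 0.895 = 112308 W
P_out = η·P_in = 0.892 × 112308 = 100179 W
n_s = 120×60/6 = 1200 rpm; n = 1200×(1−0.0403) = 1152 rpm
ω = 2π×1152/60 = 120.6 rad/s
τ = P_out/ω = 100179/120.6 = 831 N·m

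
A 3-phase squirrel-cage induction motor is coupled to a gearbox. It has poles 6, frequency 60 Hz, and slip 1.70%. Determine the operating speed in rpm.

n_s = 120f/p = 120×60/6 = 1200 rpm
n = n_s(1 − s) = 1200 × (1 − 0.017) = 1180 rpm

1180 rpm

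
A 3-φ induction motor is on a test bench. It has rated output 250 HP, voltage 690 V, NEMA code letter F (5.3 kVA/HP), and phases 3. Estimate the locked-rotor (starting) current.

S_LR = 5.3 × 250 = 1325 kVA
I_LR = S_LR/(√3·V_L) = 1325000/(1.732×690) = 1110 A

1110 A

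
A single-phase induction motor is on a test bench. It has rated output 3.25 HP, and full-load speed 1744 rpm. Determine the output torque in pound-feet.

9.79 lb·ft

P_out = 3.25 × 746 = 2425 W
ω = 2π × 1744/60 = 182.6 rad/s
τ = P_out/ω = 2425/182.6 = 13.28 N·m
In lb·ft: 13.28/1.356 = 9.79 lb·ft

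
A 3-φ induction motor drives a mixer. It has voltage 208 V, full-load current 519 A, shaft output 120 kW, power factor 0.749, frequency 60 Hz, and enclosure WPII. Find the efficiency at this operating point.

P_out = 120 kW = 120000 W
P_in = √3·V_L·I_L·cosφ = 1.732 × 208 × 519 × 0.749 = 140043 W
η = P_out / P_in = 120000 / 140043 = 0.857 = 85.7%

85.7 %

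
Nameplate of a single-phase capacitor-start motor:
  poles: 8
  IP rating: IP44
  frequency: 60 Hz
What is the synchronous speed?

n_s = 120f/p = 120×60/8 = 900 rpm

900 rpm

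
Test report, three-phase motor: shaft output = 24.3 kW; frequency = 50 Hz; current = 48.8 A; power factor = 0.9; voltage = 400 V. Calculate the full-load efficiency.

P_out = 24.3 kW = 24300 W
P_in = √3·V_L·I_L·cosφ = 1.732 × 400 × 48.8 × 0.9 = 30428 W
η = P_out / P_in = 24300 / 30428 = 0.799 = 79.9%

79.9 %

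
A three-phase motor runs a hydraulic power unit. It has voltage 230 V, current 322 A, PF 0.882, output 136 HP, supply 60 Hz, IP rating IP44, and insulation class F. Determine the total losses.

P_in = √3·V·I·cosφ = 1.732×230×322×0.882 = 113136 W
P_out = 136×746 = 101456 W
Losses = P_in − P_out = 113136 − 101456 = 11680 W

11.7 kW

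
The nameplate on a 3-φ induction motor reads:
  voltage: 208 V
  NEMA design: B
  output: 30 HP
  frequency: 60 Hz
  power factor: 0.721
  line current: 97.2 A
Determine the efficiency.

P_out = 30 × 746 = 22380 W
P_in = √3·V_L·I_L·cosφ = 1.732 × 208 × 97.2 × 0.721 = 25247 W
η = P_out / P_in = 22380 / 25247 = 0.886 = 88.6%

88.6 %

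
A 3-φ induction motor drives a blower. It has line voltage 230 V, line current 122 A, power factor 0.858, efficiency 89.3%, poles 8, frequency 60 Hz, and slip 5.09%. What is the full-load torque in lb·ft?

307 lb·ft

P_in = √3·V·I·cosφ = 1.732 × 230 × 122 × 0.858 = 41699 W
P_out = η·P_in = 0.893 × 41699 = 37237 W
n_s = 120×60/8 = 900 rpm; n = 900×(1−0.0509) = 854 rpm
ω = 2π×854/60 = 89.43 rad/s
τ = P_out/ω = 37237/89.43 = 416.4 N·m
In lb·ft: 416.4/1.356 = 307 lb·ft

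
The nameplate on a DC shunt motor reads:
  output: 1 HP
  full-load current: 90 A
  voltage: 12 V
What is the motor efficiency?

P_out = 1 × 746 = 746 W
P_in = V·I = 12 × 90 = 1080 W
η = P_out / P_in = 746 / 1080 = 0.691 = 69.1%

69.1 %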